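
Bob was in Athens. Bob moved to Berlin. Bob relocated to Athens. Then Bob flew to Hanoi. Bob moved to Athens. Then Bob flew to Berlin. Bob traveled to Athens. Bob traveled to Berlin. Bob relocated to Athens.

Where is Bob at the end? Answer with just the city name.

Tracking Bob's location:
Start: Bob is in Athens.
After move 1: Athens -> Berlin. Bob is in Berlin.
After move 2: Berlin -> Athens. Bob is in Athens.
After move 3: Athens -> Hanoi. Bob is in Hanoi.
After move 4: Hanoi -> Athens. Bob is in Athens.
After move 5: Athens -> Berlin. Bob is in Berlin.
After move 6: Berlin -> Athens. Bob is in Athens.
After move 7: Athens -> Berlin. Bob is in Berlin.
After move 8: Berlin -> Athens. Bob is in Athens.

Answer: Athens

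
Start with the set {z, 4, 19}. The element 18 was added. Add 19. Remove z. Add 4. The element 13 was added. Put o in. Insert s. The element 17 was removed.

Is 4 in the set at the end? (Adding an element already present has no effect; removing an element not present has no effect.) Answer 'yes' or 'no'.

Tracking the set through each operation:
Start: {19, 4, z}
Event 1 (add 18): added. Set: {18, 19, 4, z}
Event 2 (add 19): already present, no change. Set: {18, 19, 4, z}
Event 3 (remove z): removed. Set: {18, 19, 4}
Event 4 (add 4): already present, no change. Set: {18, 19, 4}
Event 5 (add 13): added. Set: {13, 18, 19, 4}
Event 6 (add o): added. Set: {13, 18, 19, 4, o}
Event 7 (add s): added. Set: {13, 18, 19, 4, o, s}
Event 8 (remove 17): not present, no change. Set: {13, 18, 19, 4, o, s}

Final set: {13, 18, 19, 4, o, s} (size 6)
4 is in the final set.

Answer: yes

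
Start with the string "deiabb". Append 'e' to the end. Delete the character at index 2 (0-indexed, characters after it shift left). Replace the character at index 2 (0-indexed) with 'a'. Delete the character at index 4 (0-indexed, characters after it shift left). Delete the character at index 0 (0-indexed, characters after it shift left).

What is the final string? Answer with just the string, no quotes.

Answer: eabe

Derivation:
Applying each edit step by step:
Start: "deiabb"
Op 1 (append 'e'): "deiabb" -> "deiabbe"
Op 2 (delete idx 2 = 'i'): "deiabbe" -> "deabbe"
Op 3 (replace idx 2: 'a' -> 'a'): "deabbe" -> "deabbe"
Op 4 (delete idx 4 = 'b'): "deabbe" -> "deabe"
Op 5 (delete idx 0 = 'd'): "deabe" -> "eabe"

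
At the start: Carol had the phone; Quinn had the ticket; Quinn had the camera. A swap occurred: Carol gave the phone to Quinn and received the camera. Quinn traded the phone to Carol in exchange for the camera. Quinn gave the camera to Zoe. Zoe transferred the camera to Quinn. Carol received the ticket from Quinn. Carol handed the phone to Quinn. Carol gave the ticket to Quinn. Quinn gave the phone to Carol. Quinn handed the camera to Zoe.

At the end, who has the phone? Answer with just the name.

Tracking all object holders:
Start: phone:Carol, ticket:Quinn, camera:Quinn
Event 1 (swap phone<->camera: now phone:Quinn, camera:Carol). State: phone:Quinn, ticket:Quinn, camera:Carol
Event 2 (swap phone<->camera: now phone:Carol, camera:Quinn). State: phone:Carol, ticket:Quinn, camera:Quinn
Event 3 (give camera: Quinn -> Zoe). State: phone:Carol, ticket:Quinn, camera:Zoe
Event 4 (give camera: Zoe -> Quinn). State: phone:Carol, ticket:Quinn, camera:Quinn
Event 5 (give ticket: Quinn -> Carol). State: phone:Carol, ticket:Carol, camera:Quinn
Event 6 (give phone: Carol -> Quinn). State: phone:Quinn, ticket:Carol, camera:Quinn
Event 7 (give ticket: Carol -> Quinn). State: phone:Quinn, ticket:Quinn, camera:Quinn
Event 8 (give phone: Quinn -> Carol). State: phone:Carol, ticket:Quinn, camera:Quinn
Event 9 (give camera: Quinn -> Zoe). State: phone:Carol, ticket:Quinn, camera:Zoe

Final state: phone:Carol, ticket:Quinn, camera:Zoe
The phone is held by Carol.

Answer: Carol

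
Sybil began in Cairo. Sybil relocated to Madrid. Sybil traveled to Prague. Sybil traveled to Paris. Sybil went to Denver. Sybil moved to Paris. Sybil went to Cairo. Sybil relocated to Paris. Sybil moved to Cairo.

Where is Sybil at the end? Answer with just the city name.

Answer: Cairo

Derivation:
Tracking Sybil's location:
Start: Sybil is in Cairo.
After move 1: Cairo -> Madrid. Sybil is in Madrid.
After move 2: Madrid -> Prague. Sybil is in Prague.
After move 3: Prague -> Paris. Sybil is in Paris.
After move 4: Paris -> Denver. Sybil is in Denver.
After move 5: Denver -> Paris. Sybil is in Paris.
After move 6: Paris -> Cairo. Sybil is in Cairo.
After move 7: Cairo -> Paris. Sybil is in Paris.
After move 8: Paris -> Cairo. Sybil is in Cairo.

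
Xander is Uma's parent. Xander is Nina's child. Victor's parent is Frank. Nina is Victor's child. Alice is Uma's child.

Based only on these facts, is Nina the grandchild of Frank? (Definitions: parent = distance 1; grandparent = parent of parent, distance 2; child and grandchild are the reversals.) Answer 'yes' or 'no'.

Reconstructing the parent chain from the given facts:
  Frank -> Victor -> Nina -> Xander -> Uma -> Alice
(each arrow means 'parent of the next')
Positions in the chain (0 = top):
  position of Frank: 0
  position of Victor: 1
  position of Nina: 2
  position of Xander: 3
  position of Uma: 4
  position of Alice: 5

Nina is at position 2, Frank is at position 0; signed distance (j - i) = -2.
'grandchild' requires j - i = -2. Actual distance is -2, so the relation HOLDS.

Answer: yes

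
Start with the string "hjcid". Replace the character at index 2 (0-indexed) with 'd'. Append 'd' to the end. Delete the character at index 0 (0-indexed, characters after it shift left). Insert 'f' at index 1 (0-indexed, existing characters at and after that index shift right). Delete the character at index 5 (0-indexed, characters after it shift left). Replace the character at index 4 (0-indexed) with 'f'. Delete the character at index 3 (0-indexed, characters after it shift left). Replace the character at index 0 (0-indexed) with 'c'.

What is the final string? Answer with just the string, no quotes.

Answer: cfdf

Derivation:
Applying each edit step by step:
Start: "hjcid"
Op 1 (replace idx 2: 'c' -> 'd'): "hjcid" -> "hjdid"
Op 2 (append 'd'): "hjdid" -> "hjdidd"
Op 3 (delete idx 0 = 'h'): "hjdidd" -> "jdidd"
Op 4 (insert 'f' at idx 1): "jdidd" -> "jfdidd"
Op 5 (delete idx 5 = 'd'): "jfdidd" -> "jfdid"
Op 6 (replace idx 4: 'd' -> 'f'): "jfdid" -> "jfdif"
Op 7 (delete idx 3 = 'i'): "jfdif" -> "jfdf"
Op 8 (replace idx 0: 'j' -> 'c'): "jfdf" -> "cfdf"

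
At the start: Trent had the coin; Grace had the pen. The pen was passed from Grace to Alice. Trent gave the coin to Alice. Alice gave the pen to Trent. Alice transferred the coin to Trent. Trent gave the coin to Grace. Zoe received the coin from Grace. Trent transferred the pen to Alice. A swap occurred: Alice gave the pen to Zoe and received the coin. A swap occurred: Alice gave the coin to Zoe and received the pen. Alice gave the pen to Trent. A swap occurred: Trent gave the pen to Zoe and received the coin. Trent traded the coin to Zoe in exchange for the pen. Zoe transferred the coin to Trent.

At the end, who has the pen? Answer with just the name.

Tracking all object holders:
Start: coin:Trent, pen:Grace
Event 1 (give pen: Grace -> Alice). State: coin:Trent, pen:Alice
Event 2 (give coin: Trent -> Alice). State: coin:Alice, pen:Alice
Event 3 (give pen: Alice -> Trent). State: coin:Alice, pen:Trent
Event 4 (give coin: Alice -> Trent). State: coin:Trent, pen:Trent
Event 5 (give coin: Trent -> Grace). State: coin:Grace, pen:Trent
Event 6 (give coin: Grace -> Zoe). State: coin:Zoe, pen:Trent
Event 7 (give pen: Trent -> Alice). State: coin:Zoe, pen:Alice
Event 8 (swap pen<->coin: now pen:Zoe, coin:Alice). State: coin:Alice, pen:Zoe
Event 9 (swap coin<->pen: now coin:Zoe, pen:Alice). State: coin:Zoe, pen:Alice
Event 10 (give pen: Alice -> Trent). State: coin:Zoe, pen:Trent
Event 11 (swap pen<->coin: now pen:Zoe, coin:Trent). State: coin:Trent, pen:Zoe
Event 12 (swap coin<->pen: now coin:Zoe, pen:Trent). State: coin:Zoe, pen:Trent
Event 13 (give coin: Zoe -> Trent). State: coin:Trent, pen:Trent

Final state: coin:Trent, pen:Trent
The pen is held by Trent.

Answer: Trent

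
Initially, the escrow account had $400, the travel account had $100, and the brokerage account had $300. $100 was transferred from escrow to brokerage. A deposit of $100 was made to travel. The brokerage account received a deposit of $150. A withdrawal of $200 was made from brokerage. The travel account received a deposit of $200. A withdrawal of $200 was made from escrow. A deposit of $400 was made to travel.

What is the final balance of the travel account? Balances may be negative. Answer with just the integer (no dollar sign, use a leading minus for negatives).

Tracking account balances step by step:
Start: escrow=400, travel=100, brokerage=300
Event 1 (transfer 100 escrow -> brokerage): escrow: 400 - 100 = 300, brokerage: 300 + 100 = 400. Balances: escrow=300, travel=100, brokerage=400
Event 2 (deposit 100 to travel): travel: 100 + 100 = 200. Balances: escrow=300, travel=200, brokerage=400
Event 3 (deposit 150 to brokerage): brokerage: 400 + 150 = 550. Balances: escrow=300, travel=200, brokerage=550
Event 4 (withdraw 200 from brokerage): brokerage: 550 - 200 = 350. Balances: escrow=300, travel=200, brokerage=350
Event 5 (deposit 200 to travel): travel: 200 + 200 = 400. Balances: escrow=300, travel=400, brokerage=350
Event 6 (withdraw 200 from escrow): escrow: 300 - 200 = 100. Balances: escrow=100, travel=400, brokerage=350
Event 7 (deposit 400 to travel): travel: 400 + 400 = 800. Balances: escrow=100, travel=800, brokerage=350

Final balance of travel: 800

Answer: 800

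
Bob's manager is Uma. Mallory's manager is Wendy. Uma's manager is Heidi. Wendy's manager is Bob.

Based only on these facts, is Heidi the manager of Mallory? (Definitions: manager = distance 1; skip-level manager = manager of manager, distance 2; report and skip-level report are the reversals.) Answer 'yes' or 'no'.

Reconstructing the manager chain from the given facts:
  Heidi -> Uma -> Bob -> Wendy -> Mallory
(each arrow means 'manager of the next')
Positions in the chain (0 = top):
  position of Heidi: 0
  position of Uma: 1
  position of Bob: 2
  position of Wendy: 3
  position of Mallory: 4

Heidi is at position 0, Mallory is at position 4; signed distance (j - i) = 4.
'manager' requires j - i = 1. Actual distance is 4, so the relation does NOT hold.

Answer: no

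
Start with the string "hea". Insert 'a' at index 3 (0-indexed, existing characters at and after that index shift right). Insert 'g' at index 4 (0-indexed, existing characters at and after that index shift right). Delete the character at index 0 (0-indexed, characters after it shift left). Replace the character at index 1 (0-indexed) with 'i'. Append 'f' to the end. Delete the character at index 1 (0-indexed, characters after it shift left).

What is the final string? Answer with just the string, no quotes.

Applying each edit step by step:
Start: "hea"
Op 1 (insert 'a' at idx 3): "hea" -> "heaa"
Op 2 (insert 'g' at idx 4): "heaa" -> "heaag"
Op 3 (delete idx 0 = 'h'): "heaag" -> "eaag"
Op 4 (replace idx 1: 'a' -> 'i'): "eaag" -> "eiag"
Op 5 (append 'f'): "eiag" -> "eiagf"
Op 6 (delete idx 1 = 'i'): "eiagf" -> "eagf"

Answer: eagf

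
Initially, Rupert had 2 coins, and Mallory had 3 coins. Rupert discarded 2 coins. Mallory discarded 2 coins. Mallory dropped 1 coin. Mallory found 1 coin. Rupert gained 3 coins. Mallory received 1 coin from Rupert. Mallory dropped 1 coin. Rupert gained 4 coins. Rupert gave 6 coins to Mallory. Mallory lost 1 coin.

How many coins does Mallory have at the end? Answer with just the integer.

Answer: 6

Derivation:
Tracking counts step by step:
Start: Rupert=2, Mallory=3
Event 1 (Rupert -2): Rupert: 2 -> 0. State: Rupert=0, Mallory=3
Event 2 (Mallory -2): Mallory: 3 -> 1. State: Rupert=0, Mallory=1
Event 3 (Mallory -1): Mallory: 1 -> 0. State: Rupert=0, Mallory=0
Event 4 (Mallory +1): Mallory: 0 -> 1. State: Rupert=0, Mallory=1
Event 5 (Rupert +3): Rupert: 0 -> 3. State: Rupert=3, Mallory=1
Event 6 (Rupert -> Mallory, 1): Rupert: 3 -> 2, Mallory: 1 -> 2. State: Rupert=2, Mallory=2
Event 7 (Mallory -1): Mallory: 2 -> 1. State: Rupert=2, Mallory=1
Event 8 (Rupert +4): Rupert: 2 -> 6. State: Rupert=6, Mallory=1
Event 9 (Rupert -> Mallory, 6): Rupert: 6 -> 0, Mallory: 1 -> 7. State: Rupert=0, Mallory=7
Event 10 (Mallory -1): Mallory: 7 -> 6. State: Rupert=0, Mallory=6

Mallory's final count: 6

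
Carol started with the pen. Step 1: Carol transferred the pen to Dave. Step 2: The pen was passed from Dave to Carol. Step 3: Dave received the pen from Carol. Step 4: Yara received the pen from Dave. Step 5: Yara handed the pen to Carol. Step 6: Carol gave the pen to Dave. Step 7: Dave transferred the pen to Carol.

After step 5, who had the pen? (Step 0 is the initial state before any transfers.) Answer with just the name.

Answer: Carol

Derivation:
Tracking the pen holder through step 5:
After step 0 (start): Carol
After step 1: Dave
After step 2: Carol
After step 3: Dave
After step 4: Yara
After step 5: Carol

At step 5, the holder is Carol.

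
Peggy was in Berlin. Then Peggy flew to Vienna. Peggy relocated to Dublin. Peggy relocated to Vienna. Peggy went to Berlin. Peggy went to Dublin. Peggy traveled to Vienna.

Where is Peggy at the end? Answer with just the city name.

Answer: Vienna

Derivation:
Tracking Peggy's location:
Start: Peggy is in Berlin.
After move 1: Berlin -> Vienna. Peggy is in Vienna.
After move 2: Vienna -> Dublin. Peggy is in Dublin.
After move 3: Dublin -> Vienna. Peggy is in Vienna.
After move 4: Vienna -> Berlin. Peggy is in Berlin.
After move 5: Berlin -> Dublin. Peggy is in Dublin.
After move 6: Dublin -> Vienna. Peggy is in Vienna.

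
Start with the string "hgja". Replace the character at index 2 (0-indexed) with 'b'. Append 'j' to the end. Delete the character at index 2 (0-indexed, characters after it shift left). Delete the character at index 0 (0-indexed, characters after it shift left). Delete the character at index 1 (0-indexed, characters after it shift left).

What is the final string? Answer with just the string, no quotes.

Applying each edit step by step:
Start: "hgja"
Op 1 (replace idx 2: 'j' -> 'b'): "hgja" -> "hgba"
Op 2 (append 'j'): "hgba" -> "hgbaj"
Op 3 (delete idx 2 = 'b'): "hgbaj" -> "hgaj"
Op 4 (delete idx 0 = 'h'): "hgaj" -> "gaj"
Op 5 (delete idx 1 = 'a'): "gaj" -> "gj"

Answer: gj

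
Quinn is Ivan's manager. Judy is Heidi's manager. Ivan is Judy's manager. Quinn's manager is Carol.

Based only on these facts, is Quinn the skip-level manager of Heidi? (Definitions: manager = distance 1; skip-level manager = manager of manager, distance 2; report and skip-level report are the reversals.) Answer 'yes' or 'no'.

Answer: no

Derivation:
Reconstructing the manager chain from the given facts:
  Carol -> Quinn -> Ivan -> Judy -> Heidi
(each arrow means 'manager of the next')
Positions in the chain (0 = top):
  position of Carol: 0
  position of Quinn: 1
  position of Ivan: 2
  position of Judy: 3
  position of Heidi: 4

Quinn is at position 1, Heidi is at position 4; signed distance (j - i) = 3.
'skip-level manager' requires j - i = 2. Actual distance is 3, so the relation does NOT hold.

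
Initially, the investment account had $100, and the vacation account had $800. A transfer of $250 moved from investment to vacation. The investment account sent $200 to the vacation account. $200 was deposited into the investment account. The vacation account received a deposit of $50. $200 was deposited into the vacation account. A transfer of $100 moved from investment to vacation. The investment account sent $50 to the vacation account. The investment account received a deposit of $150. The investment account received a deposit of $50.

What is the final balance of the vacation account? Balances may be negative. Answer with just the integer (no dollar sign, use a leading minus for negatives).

Tracking account balances step by step:
Start: investment=100, vacation=800
Event 1 (transfer 250 investment -> vacation): investment: 100 - 250 = -150, vacation: 800 + 250 = 1050. Balances: investment=-150, vacation=1050
Event 2 (transfer 200 investment -> vacation): investment: -150 - 200 = -350, vacation: 1050 + 200 = 1250. Balances: investment=-350, vacation=1250
Event 3 (deposit 200 to investment): investment: -350 + 200 = -150. Balances: investment=-150, vacation=1250
Event 4 (deposit 50 to vacation): vacation: 1250 + 50 = 1300. Balances: investment=-150, vacation=1300
Event 5 (deposit 200 to vacation): vacation: 1300 + 200 = 1500. Balances: investment=-150, vacation=1500
Event 6 (transfer 100 investment -> vacation): investment: -150 - 100 = -250, vacation: 1500 + 100 = 1600. Balances: investment=-250, vacation=1600
Event 7 (transfer 50 investment -> vacation): investment: -250 - 50 = -300, vacation: 1600 + 50 = 1650. Balances: investment=-300, vacation=1650
Event 8 (deposit 150 to investment): investment: -300 + 150 = -150. Balances: investment=-150, vacation=1650
Event 9 (deposit 50 to investment): investment: -150 + 50 = -100. Balances: investment=-100, vacation=1650

Final balance of vacation: 1650

Answer: 1650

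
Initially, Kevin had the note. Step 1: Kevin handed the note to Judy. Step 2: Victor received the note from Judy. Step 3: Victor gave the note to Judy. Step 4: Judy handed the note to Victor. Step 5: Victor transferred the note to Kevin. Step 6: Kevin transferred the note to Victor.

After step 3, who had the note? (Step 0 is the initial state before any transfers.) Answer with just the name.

Answer: Judy

Derivation:
Tracking the note holder through step 3:
After step 0 (start): Kevin
After step 1: Judy
After step 2: Victor
After step 3: Judy

At step 3, the holder is Judy.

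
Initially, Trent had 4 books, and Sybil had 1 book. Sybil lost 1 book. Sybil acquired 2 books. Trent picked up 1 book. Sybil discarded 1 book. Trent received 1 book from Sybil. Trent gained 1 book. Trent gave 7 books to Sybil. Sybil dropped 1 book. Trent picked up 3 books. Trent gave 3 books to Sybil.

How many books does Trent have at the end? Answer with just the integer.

Tracking counts step by step:
Start: Trent=4, Sybil=1
Event 1 (Sybil -1): Sybil: 1 -> 0. State: Trent=4, Sybil=0
Event 2 (Sybil +2): Sybil: 0 -> 2. State: Trent=4, Sybil=2
Event 3 (Trent +1): Trent: 4 -> 5. State: Trent=5, Sybil=2
Event 4 (Sybil -1): Sybil: 2 -> 1. State: Trent=5, Sybil=1
Event 5 (Sybil -> Trent, 1): Sybil: 1 -> 0, Trent: 5 -> 6. State: Trent=6, Sybil=0
Event 6 (Trent +1): Trent: 6 -> 7. State: Trent=7, Sybil=0
Event 7 (Trent -> Sybil, 7): Trent: 7 -> 0, Sybil: 0 -> 7. State: Trent=0, Sybil=7
Event 8 (Sybil -1): Sybil: 7 -> 6. State: Trent=0, Sybil=6
Event 9 (Trent +3): Trent: 0 -> 3. State: Trent=3, Sybil=6
Event 10 (Trent -> Sybil, 3): Trent: 3 -> 0, Sybil: 6 -> 9. State: Trent=0, Sybil=9

Trent's final count: 0

Answer: 0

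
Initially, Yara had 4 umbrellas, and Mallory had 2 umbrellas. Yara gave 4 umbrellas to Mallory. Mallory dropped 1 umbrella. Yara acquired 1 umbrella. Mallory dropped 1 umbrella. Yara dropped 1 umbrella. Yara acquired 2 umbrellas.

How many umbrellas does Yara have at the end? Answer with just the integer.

Tracking counts step by step:
Start: Yara=4, Mallory=2
Event 1 (Yara -> Mallory, 4): Yara: 4 -> 0, Mallory: 2 -> 6. State: Yara=0, Mallory=6
Event 2 (Mallory -1): Mallory: 6 -> 5. State: Yara=0, Mallory=5
Event 3 (Yara +1): Yara: 0 -> 1. State: Yara=1, Mallory=5
Event 4 (Mallory -1): Mallory: 5 -> 4. State: Yara=1, Mallory=4
Event 5 (Yara -1): Yara: 1 -> 0. State: Yara=0, Mallory=4
Event 6 (Yara +2): Yara: 0 -> 2. State: Yara=2, Mallory=4

Yara's final count: 2

Answer: 2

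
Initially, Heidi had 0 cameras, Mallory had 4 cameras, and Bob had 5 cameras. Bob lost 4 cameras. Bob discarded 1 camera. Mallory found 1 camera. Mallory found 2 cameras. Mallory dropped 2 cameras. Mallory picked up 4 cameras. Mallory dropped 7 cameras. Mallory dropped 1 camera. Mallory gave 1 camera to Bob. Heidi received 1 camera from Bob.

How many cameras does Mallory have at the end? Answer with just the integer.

Tracking counts step by step:
Start: Heidi=0, Mallory=4, Bob=5
Event 1 (Bob -4): Bob: 5 -> 1. State: Heidi=0, Mallory=4, Bob=1
Event 2 (Bob -1): Bob: 1 -> 0. State: Heidi=0, Mallory=4, Bob=0
Event 3 (Mallory +1): Mallory: 4 -> 5. State: Heidi=0, Mallory=5, Bob=0
Event 4 (Mallory +2): Mallory: 5 -> 7. State: Heidi=0, Mallory=7, Bob=0
Event 5 (Mallory -2): Mallory: 7 -> 5. State: Heidi=0, Mallory=5, Bob=0
Event 6 (Mallory +4): Mallory: 5 -> 9. State: Heidi=0, Mallory=9, Bob=0
Event 7 (Mallory -7): Mallory: 9 -> 2. State: Heidi=0, Mallory=2, Bob=0
Event 8 (Mallory -1): Mallory: 2 -> 1. State: Heidi=0, Mallory=1, Bob=0
Event 9 (Mallory -> Bob, 1): Mallory: 1 -> 0, Bob: 0 -> 1. State: Heidi=0, Mallory=0, Bob=1
Event 10 (Bob -> Heidi, 1): Bob: 1 -> 0, Heidi: 0 -> 1. State: Heidi=1, Mallory=0, Bob=0

Mallory's final count: 0

Answer: 0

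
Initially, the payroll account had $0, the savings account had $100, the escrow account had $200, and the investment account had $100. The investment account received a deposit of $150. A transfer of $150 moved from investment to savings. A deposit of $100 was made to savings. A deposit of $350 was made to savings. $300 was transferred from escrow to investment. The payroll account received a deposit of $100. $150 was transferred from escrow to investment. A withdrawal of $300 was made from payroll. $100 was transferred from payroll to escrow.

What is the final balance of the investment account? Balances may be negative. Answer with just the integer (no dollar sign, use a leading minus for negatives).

Tracking account balances step by step:
Start: payroll=0, savings=100, escrow=200, investment=100
Event 1 (deposit 150 to investment): investment: 100 + 150 = 250. Balances: payroll=0, savings=100, escrow=200, investment=250
Event 2 (transfer 150 investment -> savings): investment: 250 - 150 = 100, savings: 100 + 150 = 250. Balances: payroll=0, savings=250, escrow=200, investment=100
Event 3 (deposit 100 to savings): savings: 250 + 100 = 350. Balances: payroll=0, savings=350, escrow=200, investment=100
Event 4 (deposit 350 to savings): savings: 350 + 350 = 700. Balances: payroll=0, savings=700, escrow=200, investment=100
Event 5 (transfer 300 escrow -> investment): escrow: 200 - 300 = -100, investment: 100 + 300 = 400. Balances: payroll=0, savings=700, escrow=-100, investment=400
Event 6 (deposit 100 to payroll): payroll: 0 + 100 = 100. Balances: payroll=100, savings=700, escrow=-100, investment=400
Event 7 (transfer 150 escrow -> investment): escrow: -100 - 150 = -250, investment: 400 + 150 = 550. Balances: payroll=100, savings=700, escrow=-250, investment=550
Event 8 (withdraw 300 from payroll): payroll: 100 - 300 = -200. Balances: payroll=-200, savings=700, escrow=-250, investment=550
Event 9 (transfer 100 payroll -> escrow): payroll: -200 - 100 = -300, escrow: -250 + 100 = -150. Balances: payroll=-300, savings=700, escrow=-150, investment=550

Final balance of investment: 550

Answer: 550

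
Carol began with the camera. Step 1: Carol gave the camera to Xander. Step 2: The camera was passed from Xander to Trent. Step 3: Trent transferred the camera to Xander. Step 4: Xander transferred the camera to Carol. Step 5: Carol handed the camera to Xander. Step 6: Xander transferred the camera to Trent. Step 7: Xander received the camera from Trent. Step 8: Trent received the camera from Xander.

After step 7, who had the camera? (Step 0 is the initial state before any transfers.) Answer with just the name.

Tracking the camera holder through step 7:
After step 0 (start): Carol
After step 1: Xander
After step 2: Trent
After step 3: Xander
After step 4: Carol
After step 5: Xander
After step 6: Trent
After step 7: Xander

At step 7, the holder is Xander.

Answer: Xander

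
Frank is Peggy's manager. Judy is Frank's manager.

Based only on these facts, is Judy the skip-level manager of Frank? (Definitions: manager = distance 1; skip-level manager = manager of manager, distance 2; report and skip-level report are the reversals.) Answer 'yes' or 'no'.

Reconstructing the manager chain from the given facts:
  Judy -> Frank -> Peggy
(each arrow means 'manager of the next')
Positions in the chain (0 = top):
  position of Judy: 0
  position of Frank: 1
  position of Peggy: 2

Judy is at position 0, Frank is at position 1; signed distance (j - i) = 1.
'skip-level manager' requires j - i = 2. Actual distance is 1, so the relation does NOT hold.

Answer: no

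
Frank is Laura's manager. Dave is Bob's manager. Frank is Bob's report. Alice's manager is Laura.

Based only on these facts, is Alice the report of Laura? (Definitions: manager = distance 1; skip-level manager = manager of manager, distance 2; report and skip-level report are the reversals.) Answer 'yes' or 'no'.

Reconstructing the manager chain from the given facts:
  Dave -> Bob -> Frank -> Laura -> Alice
(each arrow means 'manager of the next')
Positions in the chain (0 = top):
  position of Dave: 0
  position of Bob: 1
  position of Frank: 2
  position of Laura: 3
  position of Alice: 4

Alice is at position 4, Laura is at position 3; signed distance (j - i) = -1.
'report' requires j - i = -1. Actual distance is -1, so the relation HOLDS.

Answer: yes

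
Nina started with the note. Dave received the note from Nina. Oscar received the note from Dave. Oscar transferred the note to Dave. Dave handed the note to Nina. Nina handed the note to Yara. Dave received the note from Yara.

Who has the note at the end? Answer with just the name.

Tracking the note through each event:
Start: Nina has the note.
After event 1: Dave has the note.
After event 2: Oscar has the note.
After event 3: Dave has the note.
After event 4: Nina has the note.
After event 5: Yara has the note.
After event 6: Dave has the note.

Answer: Dave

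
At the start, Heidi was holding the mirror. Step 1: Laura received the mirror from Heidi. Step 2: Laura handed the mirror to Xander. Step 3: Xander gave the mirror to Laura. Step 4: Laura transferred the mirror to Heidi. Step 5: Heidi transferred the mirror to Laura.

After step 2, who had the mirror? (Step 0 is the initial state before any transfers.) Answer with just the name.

Tracking the mirror holder through step 2:
After step 0 (start): Heidi
After step 1: Laura
After step 2: Xander

At step 2, the holder is Xander.

Answer: Xander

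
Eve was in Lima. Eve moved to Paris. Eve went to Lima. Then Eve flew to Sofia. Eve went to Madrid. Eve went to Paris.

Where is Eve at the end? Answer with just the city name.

Answer: Paris

Derivation:
Tracking Eve's location:
Start: Eve is in Lima.
After move 1: Lima -> Paris. Eve is in Paris.
After move 2: Paris -> Lima. Eve is in Lima.
After move 3: Lima -> Sofia. Eve is in Sofia.
After move 4: Sofia -> Madrid. Eve is in Madrid.
After move 5: Madrid -> Paris. Eve is in Paris.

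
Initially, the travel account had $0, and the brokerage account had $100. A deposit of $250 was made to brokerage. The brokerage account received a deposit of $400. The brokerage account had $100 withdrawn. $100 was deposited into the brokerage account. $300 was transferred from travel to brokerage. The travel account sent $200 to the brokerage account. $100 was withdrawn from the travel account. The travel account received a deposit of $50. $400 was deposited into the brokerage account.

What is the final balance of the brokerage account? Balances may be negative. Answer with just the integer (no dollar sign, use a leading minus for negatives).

Answer: 1650

Derivation:
Tracking account balances step by step:
Start: travel=0, brokerage=100
Event 1 (deposit 250 to brokerage): brokerage: 100 + 250 = 350. Balances: travel=0, brokerage=350
Event 2 (deposit 400 to brokerage): brokerage: 350 + 400 = 750. Balances: travel=0, brokerage=750
Event 3 (withdraw 100 from brokerage): brokerage: 750 - 100 = 650. Balances: travel=0, brokerage=650
Event 4 (deposit 100 to brokerage): brokerage: 650 + 100 = 750. Balances: travel=0, brokerage=750
Event 5 (transfer 300 travel -> brokerage): travel: 0 - 300 = -300, brokerage: 750 + 300 = 1050. Balances: travel=-300, brokerage=1050
Event 6 (transfer 200 travel -> brokerage): travel: -300 - 200 = -500, brokerage: 1050 + 200 = 1250. Balances: travel=-500, brokerage=1250
Event 7 (withdraw 100 from travel): travel: -500 - 100 = -600. Balances: travel=-600, brokerage=1250
Event 8 (deposit 50 to travel): travel: -600 + 50 = -550. Balances: travel=-550, brokerage=1250
Event 9 (deposit 400 to brokerage): brokerage: 1250 + 400 = 1650. Balances: travel=-550, brokerage=1650

Final balance of brokerage: 1650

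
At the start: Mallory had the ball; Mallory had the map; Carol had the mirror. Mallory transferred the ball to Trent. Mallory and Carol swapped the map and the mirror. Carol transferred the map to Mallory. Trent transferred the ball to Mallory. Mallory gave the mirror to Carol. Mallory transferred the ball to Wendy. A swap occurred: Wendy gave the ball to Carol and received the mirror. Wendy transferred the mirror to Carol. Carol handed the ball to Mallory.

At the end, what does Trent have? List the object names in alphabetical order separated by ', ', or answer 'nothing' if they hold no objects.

Answer: nothing

Derivation:
Tracking all object holders:
Start: ball:Mallory, map:Mallory, mirror:Carol
Event 1 (give ball: Mallory -> Trent). State: ball:Trent, map:Mallory, mirror:Carol
Event 2 (swap map<->mirror: now map:Carol, mirror:Mallory). State: ball:Trent, map:Carol, mirror:Mallory
Event 3 (give map: Carol -> Mallory). State: ball:Trent, map:Mallory, mirror:Mallory
Event 4 (give ball: Trent -> Mallory). State: ball:Mallory, map:Mallory, mirror:Mallory
Event 5 (give mirror: Mallory -> Carol). State: ball:Mallory, map:Mallory, mirror:Carol
Event 6 (give ball: Mallory -> Wendy). State: ball:Wendy, map:Mallory, mirror:Carol
Event 7 (swap ball<->mirror: now ball:Carol, mirror:Wendy). State: ball:Carol, map:Mallory, mirror:Wendy
Event 8 (give mirror: Wendy -> Carol). State: ball:Carol, map:Mallory, mirror:Carol
Event 9 (give ball: Carol -> Mallory). State: ball:Mallory, map:Mallory, mirror:Carol

Final state: ball:Mallory, map:Mallory, mirror:Carol
Trent holds: (nothing).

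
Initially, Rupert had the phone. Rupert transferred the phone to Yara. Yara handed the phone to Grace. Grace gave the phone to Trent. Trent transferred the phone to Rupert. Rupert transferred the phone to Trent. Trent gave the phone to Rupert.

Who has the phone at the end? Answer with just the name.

Tracking the phone through each event:
Start: Rupert has the phone.
After event 1: Yara has the phone.
After event 2: Grace has the phone.
After event 3: Trent has the phone.
After event 4: Rupert has the phone.
After event 5: Trent has the phone.
After event 6: Rupert has the phone.

Answer: Rupert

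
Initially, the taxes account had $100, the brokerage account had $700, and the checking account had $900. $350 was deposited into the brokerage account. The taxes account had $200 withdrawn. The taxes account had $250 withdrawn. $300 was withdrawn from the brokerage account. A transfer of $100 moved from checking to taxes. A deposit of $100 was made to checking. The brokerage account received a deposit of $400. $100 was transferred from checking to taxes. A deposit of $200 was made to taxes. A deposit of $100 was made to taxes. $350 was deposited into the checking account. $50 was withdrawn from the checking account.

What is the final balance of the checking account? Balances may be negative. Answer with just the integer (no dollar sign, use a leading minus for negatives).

Answer: 1100

Derivation:
Tracking account balances step by step:
Start: taxes=100, brokerage=700, checking=900
Event 1 (deposit 350 to brokerage): brokerage: 700 + 350 = 1050. Balances: taxes=100, brokerage=1050, checking=900
Event 2 (withdraw 200 from taxes): taxes: 100 - 200 = -100. Balances: taxes=-100, brokerage=1050, checking=900
Event 3 (withdraw 250 from taxes): taxes: -100 - 250 = -350. Balances: taxes=-350, brokerage=1050, checking=900
Event 4 (withdraw 300 from brokerage): brokerage: 1050 - 300 = 750. Balances: taxes=-350, brokerage=750, checking=900
Event 5 (transfer 100 checking -> taxes): checking: 900 - 100 = 800, taxes: -350 + 100 = -250. Balances: taxes=-250, brokerage=750, checking=800
Event 6 (deposit 100 to checking): checking: 800 + 100 = 900. Balances: taxes=-250, brokerage=750, checking=900
Event 7 (deposit 400 to brokerage): brokerage: 750 + 400 = 1150. Balances: taxes=-250, brokerage=1150, checking=900
Event 8 (transfer 100 checking -> taxes): checking: 900 - 100 = 800, taxes: -250 + 100 = -150. Balances: taxes=-150, brokerage=1150, checking=800
Event 9 (deposit 200 to taxes): taxes: -150 + 200 = 50. Balances: taxes=50, brokerage=1150, checking=800
Event 10 (deposit 100 to taxes): taxes: 50 + 100 = 150. Balances: taxes=150, brokerage=1150, checking=800
Event 11 (deposit 350 to checking): checking: 800 + 350 = 1150. Balances: taxes=150, brokerage=1150, checking=1150
Event 12 (withdraw 50 from checking): checking: 1150 - 50 = 1100. Balances: taxes=150, brokerage=1150, checking=1100

Final balance of checking: 1100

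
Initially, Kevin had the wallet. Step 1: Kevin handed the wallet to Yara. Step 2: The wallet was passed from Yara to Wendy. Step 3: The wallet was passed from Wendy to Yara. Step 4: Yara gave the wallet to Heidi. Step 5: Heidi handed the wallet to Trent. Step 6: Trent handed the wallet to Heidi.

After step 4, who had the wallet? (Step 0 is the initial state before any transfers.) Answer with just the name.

Tracking the wallet holder through step 4:
After step 0 (start): Kevin
After step 1: Yara
After step 2: Wendy
After step 3: Yara
After step 4: Heidi

At step 4, the holder is Heidi.

Answer: Heidi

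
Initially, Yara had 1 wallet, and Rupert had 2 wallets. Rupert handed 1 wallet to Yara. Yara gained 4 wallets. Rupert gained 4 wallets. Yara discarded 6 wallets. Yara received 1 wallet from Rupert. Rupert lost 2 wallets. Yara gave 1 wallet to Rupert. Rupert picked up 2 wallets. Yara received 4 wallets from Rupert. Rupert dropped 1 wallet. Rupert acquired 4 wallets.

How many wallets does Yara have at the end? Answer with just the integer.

Answer: 4

Derivation:
Tracking counts step by step:
Start: Yara=1, Rupert=2
Event 1 (Rupert -> Yara, 1): Rupert: 2 -> 1, Yara: 1 -> 2. State: Yara=2, Rupert=1
Event 2 (Yara +4): Yara: 2 -> 6. State: Yara=6, Rupert=1
Event 3 (Rupert +4): Rupert: 1 -> 5. State: Yara=6, Rupert=5
Event 4 (Yara -6): Yara: 6 -> 0. State: Yara=0, Rupert=5
Event 5 (Rupert -> Yara, 1): Rupert: 5 -> 4, Yara: 0 -> 1. State: Yara=1, Rupert=4
Event 6 (Rupert -2): Rupert: 4 -> 2. State: Yara=1, Rupert=2
Event 7 (Yara -> Rupert, 1): Yara: 1 -> 0, Rupert: 2 -> 3. State: Yara=0, Rupert=3
Event 8 (Rupert +2): Rupert: 3 -> 5. State: Yara=0, Rupert=5
Event 9 (Rupert -> Yara, 4): Rupert: 5 -> 1, Yara: 0 -> 4. State: Yara=4, Rupert=1
Event 10 (Rupert -1): Rupert: 1 -> 0. State: Yara=4, Rupert=0
Event 11 (Rupert +4): Rupert: 0 -> 4. State: Yara=4, Rupert=4

Yara's final count: 4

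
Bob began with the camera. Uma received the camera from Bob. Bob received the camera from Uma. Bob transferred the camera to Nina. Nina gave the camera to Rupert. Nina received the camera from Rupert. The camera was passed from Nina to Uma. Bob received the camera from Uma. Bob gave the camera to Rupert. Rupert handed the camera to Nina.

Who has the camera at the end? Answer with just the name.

Answer: Nina

Derivation:
Tracking the camera through each event:
Start: Bob has the camera.
After event 1: Uma has the camera.
After event 2: Bob has the camera.
After event 3: Nina has the camera.
After event 4: Rupert has the camera.
After event 5: Nina has the camera.
After event 6: Uma has the camera.
After event 7: Bob has the camera.
After event 8: Rupert has the camera.
After event 9: Nina has the camera.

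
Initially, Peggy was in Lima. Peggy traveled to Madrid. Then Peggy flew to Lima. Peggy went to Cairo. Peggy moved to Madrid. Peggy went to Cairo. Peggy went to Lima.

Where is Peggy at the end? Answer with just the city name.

Answer: Lima

Derivation:
Tracking Peggy's location:
Start: Peggy is in Lima.
After move 1: Lima -> Madrid. Peggy is in Madrid.
After move 2: Madrid -> Lima. Peggy is in Lima.
After move 3: Lima -> Cairo. Peggy is in Cairo.
After move 4: Cairo -> Madrid. Peggy is in Madrid.
After move 5: Madrid -> Cairo. Peggy is in Cairo.
After move 6: Cairo -> Lima. Peggy is in Lima.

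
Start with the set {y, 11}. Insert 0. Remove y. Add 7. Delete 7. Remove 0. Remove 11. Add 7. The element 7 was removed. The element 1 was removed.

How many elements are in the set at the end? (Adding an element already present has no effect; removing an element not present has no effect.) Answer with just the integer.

Answer: 0

Derivation:
Tracking the set through each operation:
Start: {11, y}
Event 1 (add 0): added. Set: {0, 11, y}
Event 2 (remove y): removed. Set: {0, 11}
Event 3 (add 7): added. Set: {0, 11, 7}
Event 4 (remove 7): removed. Set: {0, 11}
Event 5 (remove 0): removed. Set: {11}
Event 6 (remove 11): removed. Set: {}
Event 7 (add 7): added. Set: {7}
Event 8 (remove 7): removed. Set: {}
Event 9 (remove 1): not present, no change. Set: {}

Final set: {} (size 0)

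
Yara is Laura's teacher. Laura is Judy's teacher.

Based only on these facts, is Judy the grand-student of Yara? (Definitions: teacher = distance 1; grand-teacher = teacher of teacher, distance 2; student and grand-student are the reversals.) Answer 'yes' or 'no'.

Reconstructing the teacher chain from the given facts:
  Yara -> Laura -> Judy
(each arrow means 'teacher of the next')
Positions in the chain (0 = top):
  position of Yara: 0
  position of Laura: 1
  position of Judy: 2

Judy is at position 2, Yara is at position 0; signed distance (j - i) = -2.
'grand-student' requires j - i = -2. Actual distance is -2, so the relation HOLDS.

Answer: yes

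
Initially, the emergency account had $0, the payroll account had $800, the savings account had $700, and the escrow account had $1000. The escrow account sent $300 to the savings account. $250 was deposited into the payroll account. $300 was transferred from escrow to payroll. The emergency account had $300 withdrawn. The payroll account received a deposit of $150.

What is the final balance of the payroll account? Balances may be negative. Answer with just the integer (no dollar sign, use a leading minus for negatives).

Tracking account balances step by step:
Start: emergency=0, payroll=800, savings=700, escrow=1000
Event 1 (transfer 300 escrow -> savings): escrow: 1000 - 300 = 700, savings: 700 + 300 = 1000. Balances: emergency=0, payroll=800, savings=1000, escrow=700
Event 2 (deposit 250 to payroll): payroll: 800 + 250 = 1050. Balances: emergency=0, payroll=1050, savings=1000, escrow=700
Event 3 (transfer 300 escrow -> payroll): escrow: 700 - 300 = 400, payroll: 1050 + 300 = 1350. Balances: emergency=0, payroll=1350, savings=1000, escrow=400
Event 4 (withdraw 300 from emergency): emergency: 0 - 300 = -300. Balances: emergency=-300, payroll=1350, savings=1000, escrow=400
Event 5 (deposit 150 to payroll): payroll: 1350 + 150 = 1500. Balances: emergency=-300, payroll=1500, savings=1000, escrow=400

Final balance of payroll: 1500

Answer: 1500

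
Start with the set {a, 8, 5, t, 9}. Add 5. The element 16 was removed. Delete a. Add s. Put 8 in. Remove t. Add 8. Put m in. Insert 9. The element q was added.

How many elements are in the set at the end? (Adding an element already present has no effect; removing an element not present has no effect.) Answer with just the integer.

Answer: 6

Derivation:
Tracking the set through each operation:
Start: {5, 8, 9, a, t}
Event 1 (add 5): already present, no change. Set: {5, 8, 9, a, t}
Event 2 (remove 16): not present, no change. Set: {5, 8, 9, a, t}
Event 3 (remove a): removed. Set: {5, 8, 9, t}
Event 4 (add s): added. Set: {5, 8, 9, s, t}
Event 5 (add 8): already present, no change. Set: {5, 8, 9, s, t}
Event 6 (remove t): removed. Set: {5, 8, 9, s}
Event 7 (add 8): already present, no change. Set: {5, 8, 9, s}
Event 8 (add m): added. Set: {5, 8, 9, m, s}
Event 9 (add 9): already present, no change. Set: {5, 8, 9, m, s}
Event 10 (add q): added. Set: {5, 8, 9, m, q, s}

Final set: {5, 8, 9, m, q, s} (size 6)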